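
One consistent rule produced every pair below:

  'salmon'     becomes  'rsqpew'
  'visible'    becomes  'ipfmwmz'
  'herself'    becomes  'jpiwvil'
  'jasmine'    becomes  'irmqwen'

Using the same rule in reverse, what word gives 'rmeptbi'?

Two steps: reverse the string, then apply a Caesar shift of +4.
Undoing it on rmeptbi: shift back: r−4=n, m−4=i, e−4=a, p−4=l, t−4=p, b−4=x, i−4=e → nialpxe; then reverse → explain.

explain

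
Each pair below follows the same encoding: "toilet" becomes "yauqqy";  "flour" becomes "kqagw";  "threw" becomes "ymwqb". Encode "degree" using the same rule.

iqlwqq

The shift depends on letter class: consonant t→y is +5, but vowel o→a is +12. Vowels shift forward by 12 and consonants shift forward by 5.
On degree: d(cons)+5=i, e(vowel)+12=q, g(cons)+5=l, r(cons)+5=w, e(vowel)+12=q, e(vowel)+12=q.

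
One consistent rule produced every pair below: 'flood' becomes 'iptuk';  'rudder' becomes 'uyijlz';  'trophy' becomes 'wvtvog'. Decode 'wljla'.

Each letter shifts forward by (position + 3), i.e. 3, 4, 5, … — the shift grows by one for each successive letter.
Undoing it on wljla: w−3=t, l−4=h, j−5=e, l−6=f, a−7=t.

theft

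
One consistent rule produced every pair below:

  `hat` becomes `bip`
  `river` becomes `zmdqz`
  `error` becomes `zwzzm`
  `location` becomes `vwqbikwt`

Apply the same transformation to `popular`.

The output letters match the input read backwards, each shifted +8: hat reversed is tah. The word is reversed, then every letter is shifted forward by 8.
Applying it to popular: reverse → ralupop; then shift: r+8=z, a+8=i, l+8=t, u+8=c, p+8=x, o+8=w, p+8=x.

zitcxwx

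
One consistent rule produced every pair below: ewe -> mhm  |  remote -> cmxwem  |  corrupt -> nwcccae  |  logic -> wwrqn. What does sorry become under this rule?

The rule splits by letter class: vowels +8, consonants +11.
Applying it to sorry: s(cons)+11=d, o(vowel)+8=w, r(cons)+11=c, r(cons)+11=c, y(cons)+11=j.

dwccj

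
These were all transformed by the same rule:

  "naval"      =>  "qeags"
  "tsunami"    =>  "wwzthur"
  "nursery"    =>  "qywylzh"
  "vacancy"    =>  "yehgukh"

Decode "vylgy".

Each letter shifts forward by (position + 3), i.e. 3, 4, 5, … — the shift grows by one for each successive letter.
Decoding vylgy: v−3=s, y−4=u, l−5=g, g−6=a, y−7=r.

sugar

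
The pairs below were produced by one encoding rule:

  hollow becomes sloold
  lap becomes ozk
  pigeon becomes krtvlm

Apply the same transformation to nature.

mzgfiv

Each pair mirrors across the alphabet (h↔s, o↔l, l↔o): positions sum to 25. Letters are reflected about the middle of the alphabet (position → 25−position): Atbash.
Applying it to nature: n↔m, a↔z, t↔g, u↔f, r↔i, e↔v.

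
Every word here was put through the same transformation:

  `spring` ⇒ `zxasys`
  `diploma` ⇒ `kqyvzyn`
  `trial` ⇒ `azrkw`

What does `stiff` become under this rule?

zbrpq

Letter i (0-indexed) is shifted by i+7, so successive shifts are 7, 8, 9, ….
Applying it to stiff: s+7=z, t+8=b, i+9=r, f+10=p, f+11=q.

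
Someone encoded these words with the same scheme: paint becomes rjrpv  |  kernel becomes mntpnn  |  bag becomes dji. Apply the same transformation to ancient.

The shift depends on letter class: consonant p→r is +2, but vowel a→j is +9. Vowels shift forward by 9 and consonants shift forward by 2.
Applying it to ancient: a(vowel)+9=j, n(cons)+2=p, c(cons)+2=e, i(vowel)+9=r, e(vowel)+9=n, n(cons)+2=p, t(cons)+2=v.

jpernpv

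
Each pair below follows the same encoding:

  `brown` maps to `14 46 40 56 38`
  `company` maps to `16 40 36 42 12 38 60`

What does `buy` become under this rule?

b(#2)→14 and r(#18)→46: differences scale by 2, so n = 2·pos + 10. The formula is n = 2×(alphabet index, a=1) + 10.
On buy: b=2→14, u=21→52, y=25→60.

14 52 60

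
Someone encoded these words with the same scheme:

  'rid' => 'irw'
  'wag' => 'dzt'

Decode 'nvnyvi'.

member

Each pair mirrors across the alphabet (r↔i, i↔r, d↔w): positions sum to 25. Each letter is replaced by its mirror in the alphabet: a↔z, b↔y, c↔x, and so on (the Atbash cipher).
Reversing it on nvnyvi: n↔m, v↔e, n↔m, y↔b, v↔e, i↔r.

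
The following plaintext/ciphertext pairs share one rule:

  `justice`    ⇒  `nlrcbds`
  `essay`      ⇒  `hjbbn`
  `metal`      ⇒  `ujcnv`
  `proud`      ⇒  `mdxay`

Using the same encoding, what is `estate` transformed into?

ncjcbn

The output letters match the input read backwards, each shifted +9: justice reversed is ecitsuj. Two steps: reverse the string, then apply a Caesar shift of +9.
On estate: reverse → etatse; then shift: e+9=n, t+9=c, a+9=j, t+9=c, s+9=b, e+9=n.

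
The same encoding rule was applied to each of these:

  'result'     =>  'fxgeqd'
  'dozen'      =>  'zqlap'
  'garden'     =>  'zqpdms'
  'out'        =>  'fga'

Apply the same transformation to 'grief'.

The output letters match the input read backwards, each shifted +12: result reversed is tluser. Two steps: reverse the string, then apply a Caesar shift of +12.
Applying it to grief: reverse → feirg; then shift: f+12=r, e+12=q, i+12=u, r+12=d, g+12=s.

rquds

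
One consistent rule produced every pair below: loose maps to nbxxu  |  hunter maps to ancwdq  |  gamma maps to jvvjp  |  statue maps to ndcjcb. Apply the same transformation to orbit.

crkax

The output letters match the input read backwards, each shifted +9: loose reversed is esool. The word is reversed, then every letter is shifted forward by 9.
For orbit: reverse → tibro; then shift: t+9=c, i+9=r, b+9=k, r+9=a, o+9=x.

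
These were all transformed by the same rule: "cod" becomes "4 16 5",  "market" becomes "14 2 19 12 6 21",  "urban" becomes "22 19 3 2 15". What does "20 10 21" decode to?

c is letter #3 and maps to 4: an offset of 1. Each letter is replaced by its alphabet position (a=1..z=26) + 1.
Reversing it on 20 10 21: 20→(20−1)÷1=19=s, 10→(10−1)÷1=9=i, 21→(21−1)÷1=20=t.

sit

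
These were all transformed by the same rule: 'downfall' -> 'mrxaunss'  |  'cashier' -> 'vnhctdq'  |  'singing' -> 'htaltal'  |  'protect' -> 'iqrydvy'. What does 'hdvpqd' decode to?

d(3)→m(12) and o(14)→r(17) fit y≡17x+13 (mod 26); the inverse of 17 mod 26 is 23. Each letter's alphabet position (a=0..z=25) is mapped through 17·x+13 mod 26 — an affine cipher.
Undoing it on hdvpqd: h(7)→23·(7−13)≡18=s; d(3)→23·(3−13)≡4=e; v(21)→23·(21−13)≡2=c; p(15)→23·(15−13)≡20=u; q(16)→23·(16−13)≡17=r; d(3)→23·(3−13)≡4=e (all mod 26).

secure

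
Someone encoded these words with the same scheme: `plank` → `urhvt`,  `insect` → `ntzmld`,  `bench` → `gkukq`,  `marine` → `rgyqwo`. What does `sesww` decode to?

nylon

In plank: p→u is +5, l→r is +6, a→h is +7, n→v is +8 — the shift increases by 1 each position. Each letter shifts forward by (position + 5), i.e. 5, 6, 7, … — the shift grows by one for each successive letter.
Decoding sesww: s−5=n, e−6=y, s−7=l, w−8=o, w−9=n.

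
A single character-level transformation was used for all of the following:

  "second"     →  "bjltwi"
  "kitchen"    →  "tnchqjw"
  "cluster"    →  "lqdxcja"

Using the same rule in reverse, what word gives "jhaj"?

acre

Shifts by position in second: pos 0: s→b (+9), pos 1: e→j (+5), pos 2: c→l (+9), pos 3: o→t (+5) — repeating every 2. A repeating key of period 2 is used — shifts +9, +5 over and over.
Undoing it on jhaj: j−9=a, h−5=c, a−9=r, j−5=e.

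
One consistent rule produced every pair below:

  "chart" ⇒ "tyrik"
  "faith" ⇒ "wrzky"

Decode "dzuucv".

Compare letters: c→t is +17, h→y is +17, a→r is +17 — a constant shift. Every letter moves 17 places later in the alphabet, wrapping around z→a.
Reversing it on dzuucv: d−17=m, z−17=i, u−17=d, u−17=d, c−17=l, v−17=e.

middle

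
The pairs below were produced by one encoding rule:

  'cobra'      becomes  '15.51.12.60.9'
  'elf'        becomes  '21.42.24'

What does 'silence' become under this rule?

c(#3)→15 and o(#15)→51: differences scale by 3, so n = 3·pos + 6. With a=1..z=26, the number is 3·pos + 6.
For silence: s=19→63, i=9→33, l=12→42, e=5→21, n=14→48, c=3→15, e=5→21.

63.33.42.21.48.15.21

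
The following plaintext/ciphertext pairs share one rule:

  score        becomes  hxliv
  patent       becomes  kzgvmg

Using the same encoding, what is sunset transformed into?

hfmhvg

Each letter is replaced by its mirror in the alphabet: a↔z, b↔y, c↔x, and so on (the Atbash cipher).
For sunset: s↔h, u↔f, n↔m, s↔h, e↔v, t↔g.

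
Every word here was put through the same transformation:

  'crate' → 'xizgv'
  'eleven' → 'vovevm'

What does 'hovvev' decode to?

Each pair mirrors across the alphabet (c↔x, r↔i, a↔z): positions sum to 25. Each letter is replaced by its mirror in the alphabet: a↔z, b↔y, c↔x, and so on (the Atbash cipher).
Reversing it on hovvev: h↔s, o↔l, v↔e, v↔e, e↔v, v↔e.

sleeve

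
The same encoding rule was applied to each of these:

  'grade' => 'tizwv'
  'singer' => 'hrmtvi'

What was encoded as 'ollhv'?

Each pair mirrors across the alphabet (g↔t, r↔i, a↔z): positions sum to 25. Each letter is replaced by its mirror in the alphabet: a↔z, b↔y, c↔x, and so on (the Atbash cipher).
Reversing it on ollhv: o↔l, l↔o, l↔o, h↔s, v↔e.

loose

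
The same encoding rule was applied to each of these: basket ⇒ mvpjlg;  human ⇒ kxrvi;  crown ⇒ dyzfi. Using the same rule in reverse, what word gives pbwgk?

sixth

b(1)→m(12) and a(0)→v(21) fit y≡17x+21 (mod 26); the inverse of 17 mod 26 is 23. This is an affine cipher: with a=0,…,z=25, each position x becomes (17x+21) mod 26.
Decoding pbwgk: p(15)→23·(15−21)≡18=s; b(1)→23·(1−21)≡8=i; w(22)→23·(22−21)≡23=x; g(6)→23·(6−21)≡19=t; k(10)→23·(10−21)≡7=h (all mod 26).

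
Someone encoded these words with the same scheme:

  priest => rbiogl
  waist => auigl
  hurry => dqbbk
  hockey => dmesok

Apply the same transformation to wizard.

Each letter's alphabet position (a=0..z=25) is mapped through 5·x+20 mod 26 — an affine cipher.
Applying it to wizard: w(22)→5·22+20≡0=a; i(8)→5·8+20≡8=i; z(25)→5·25+20≡15=p; a(0)→5·0+20≡20=u; r(17)→5·17+20≡1=b; d(3)→5·3+20≡9=j (all mod 26).

aipubj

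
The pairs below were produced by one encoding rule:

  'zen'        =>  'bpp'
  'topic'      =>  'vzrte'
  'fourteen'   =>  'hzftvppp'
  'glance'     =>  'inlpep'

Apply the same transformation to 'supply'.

ufrrna

Vowels shift forward by 11 and consonants shift forward by 2.
On supply: s(cons)+2=u, u(vowel)+11=f, p(cons)+2=r, p(cons)+2=r, l(cons)+2=n, y(cons)+2=a.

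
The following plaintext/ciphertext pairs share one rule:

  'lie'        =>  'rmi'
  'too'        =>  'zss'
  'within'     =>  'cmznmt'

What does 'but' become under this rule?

Vowels shift forward by 4 and consonants shift forward by 6.
On but: b(cons)+6=h, u(vowel)+4=y, t(cons)+6=z.

hyz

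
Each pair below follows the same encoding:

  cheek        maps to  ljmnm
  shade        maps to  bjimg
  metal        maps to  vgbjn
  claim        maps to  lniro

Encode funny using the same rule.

Shifts by position in cheek: pos 0: c→l (+9), pos 1: h→j (+2), pos 2: e→m (+8), pos 3: e→n (+9), pos 4: k→m (+2) — repeating every 3. The shifts repeat in a cycle of length 3: positions 0,1,… shift by +9, +2, +8, then the pattern repeats.
For funny: f+9=o, u+2=w, n+8=v, n+9=w, y+2=a.

owvwa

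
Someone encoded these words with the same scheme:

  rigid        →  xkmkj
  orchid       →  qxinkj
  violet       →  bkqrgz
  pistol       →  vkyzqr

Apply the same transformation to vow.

The shift depends on letter class: consonant r→x is +6, but vowel i→k is +2. Two shifts are in play — +2 for a/e/i/o/u, +6 for every other letter.
Applying it to vow: v(cons)+6=b, o(vowel)+2=q, w(cons)+6=c.

bqc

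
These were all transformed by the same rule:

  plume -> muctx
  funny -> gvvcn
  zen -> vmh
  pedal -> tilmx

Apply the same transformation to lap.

The word is reversed, then every letter is shifted forward by 8.
Applying it to lap: reverse → pal; then shift: p+8=x, a+8=i, l+8=t.

xit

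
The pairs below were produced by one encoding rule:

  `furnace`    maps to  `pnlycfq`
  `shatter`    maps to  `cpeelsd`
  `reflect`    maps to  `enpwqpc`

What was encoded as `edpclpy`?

Two steps: reverse the string, then apply a Caesar shift of +11.
Undoing it on edpclpy: shift back: e−11=t, d−11=s, p−11=e, c−11=r, l−11=a, p−11=e, y−11=n → tseraen; then reverse → nearest.

nearest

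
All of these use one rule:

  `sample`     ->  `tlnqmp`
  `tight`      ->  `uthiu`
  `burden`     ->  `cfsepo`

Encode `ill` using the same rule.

The shift depends on letter class: consonant s→t is +1, but vowel a→l is +11. Vowels shift forward by 11 and consonants shift forward by 1.
On ill: i(vowel)+11=t, l(cons)+1=m, l(cons)+1=m.

tmm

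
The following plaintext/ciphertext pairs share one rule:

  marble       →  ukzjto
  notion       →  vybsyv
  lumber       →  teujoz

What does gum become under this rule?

oeu

The shift depends on letter class: consonant m→u is +8, but vowel a→k is +10. Two shifts are in play — +10 for a/e/i/o/u, +8 for every other letter.
Applying it to gum: g(cons)+8=o, u(vowel)+10=e, m(cons)+8=u.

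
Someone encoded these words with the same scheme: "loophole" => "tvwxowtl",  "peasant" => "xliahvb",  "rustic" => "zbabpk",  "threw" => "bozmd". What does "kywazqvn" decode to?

Shifts by position in loophole: pos 0: l→t (+8), pos 1: o→v (+7), pos 2: o→w (+8), pos 3: p→x (+8), pos 4: h→o (+7), pos 5: o→w (+8) — repeating every 3. The shifts repeat in a cycle of length 3: positions 0,1,… shift by +8, +7, +8, then the pattern repeats.
Reversing it on kywazqvn: k−8=c, y−7=r, w−8=o, a−8=s, z−7=s, q−8=i, v−8=n, n−7=g.

crossing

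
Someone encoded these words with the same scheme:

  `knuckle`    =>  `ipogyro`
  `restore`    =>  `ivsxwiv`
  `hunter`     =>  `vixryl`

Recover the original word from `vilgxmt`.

The output letters match the input read backwards, each shifted +4: knuckle reversed is elkcunk. The word is reversed, then every letter is shifted forward by 4.
Decoding vilgxmt: shift back: v−4=r, i−4=e, l−4=h, g−4=c, x−4=t, m−4=i, t−4=p → rehctip; then reverse → pitcher.

pitcher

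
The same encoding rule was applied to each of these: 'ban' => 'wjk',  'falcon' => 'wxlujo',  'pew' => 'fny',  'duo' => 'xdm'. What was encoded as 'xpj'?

Read the word backwards and shift each letter +9.
Undoing it on xpj: shift back: x−9=o, p−9=g, j−9=a → oga; then reverse → ago.

ago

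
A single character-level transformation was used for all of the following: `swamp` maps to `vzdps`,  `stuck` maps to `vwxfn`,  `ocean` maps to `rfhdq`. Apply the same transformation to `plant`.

sodqw

It's a constant shift of +3 (ROT3).
On plant: p+3=s, l+3=o, a+3=d, n+3=q, t+3=w.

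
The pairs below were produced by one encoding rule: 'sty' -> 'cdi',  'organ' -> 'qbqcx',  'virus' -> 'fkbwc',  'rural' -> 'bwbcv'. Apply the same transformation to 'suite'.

cwkdg

Two shifts are in play — +2 for a/e/i/o/u, +10 for every other letter.
On suite: s(cons)+10=c, u(vowel)+2=w, i(vowel)+2=k, t(cons)+10=d, e(vowel)+2=g.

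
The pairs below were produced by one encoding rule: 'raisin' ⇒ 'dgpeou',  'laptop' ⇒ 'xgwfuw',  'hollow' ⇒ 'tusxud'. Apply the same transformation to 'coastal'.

ouhezhx

Shifts by position in raisin: pos 0: r→d (+12), pos 1: a→g (+6), pos 2: i→p (+7), pos 3: s→e (+12), pos 4: i→o (+6), pos 5: n→u (+7) — repeating every 3. A repeating key of period 3 is used — shifts +12, +6, +7 over and over.
For coastal: c+12=o, o+6=u, a+7=h, s+12=e, t+6=z, a+7=h, l+12=x.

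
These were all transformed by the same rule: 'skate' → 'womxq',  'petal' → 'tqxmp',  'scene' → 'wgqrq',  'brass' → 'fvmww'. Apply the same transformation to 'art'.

The shift depends on letter class: consonant s→w is +4, but vowel a→m is +12. Two shifts are in play — +12 for a/e/i/o/u, +4 for every other letter.
On art: a(vowel)+12=m, r(cons)+4=v, t(cons)+4=x.

mvx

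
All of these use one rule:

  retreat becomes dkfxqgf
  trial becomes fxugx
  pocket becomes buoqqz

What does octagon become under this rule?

It's a Vigenère-style cipher with numeric key [12,6]: position i shifts by key[i mod 2].
On octagon: o+12=a, c+6=i, t+12=f, a+6=g, g+12=s, o+6=u, n+12=z.

aifgsuz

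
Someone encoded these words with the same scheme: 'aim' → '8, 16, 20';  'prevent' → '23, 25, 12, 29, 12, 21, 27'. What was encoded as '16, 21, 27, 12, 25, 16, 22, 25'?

interior

Letters become their 1-based position plus 7 (so a→8, b→9, …).
Undoing it on 16, 21, 27, 12, 25, 16, 22, 25: 16→(16−7)÷1=9=i, 21→(21−7)÷1=14=n, 27→(27−7)÷1=20=t, 12→(12−7)÷1=5=e, 25→(25−7)÷1=18=r, 16→(16−7)÷1=9=i, 22→(22−7)÷1=15=o, 25→(25−7)÷1=18=r.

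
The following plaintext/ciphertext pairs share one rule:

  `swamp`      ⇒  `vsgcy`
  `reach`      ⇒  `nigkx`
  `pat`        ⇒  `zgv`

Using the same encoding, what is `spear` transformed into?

xgkvy

The output letters match the input read backwards, each shifted +6: swamp reversed is pmaws. The word is reversed, then every letter is shifted forward by 6.
On spear: reverse → raeps; then shift: r+6=x, a+6=g, e+6=k, p+6=v, s+6=y.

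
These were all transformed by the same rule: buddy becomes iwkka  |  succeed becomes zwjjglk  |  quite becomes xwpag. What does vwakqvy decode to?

Shifts by position in buddy: pos 0: b→i (+7), pos 1: u→w (+2), pos 2: d→k (+7), pos 3: d→k (+7), pos 4: y→a (+2) — repeating every 3. It's a Vigenère-style cipher with numeric key [7,2,7]: position i shifts by key[i mod 3].
Undoing it on vwakqvy: v−7=o, w−2=u, a−7=t, k−7=d, q−2=o, v−7=o, y−7=r.

outdoor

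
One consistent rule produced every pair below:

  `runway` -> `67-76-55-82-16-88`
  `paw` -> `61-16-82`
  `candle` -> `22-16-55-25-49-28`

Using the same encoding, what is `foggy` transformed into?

The formula is n = 3×(alphabet index, a=1) + 13.
On foggy: f=6→31, o=15→58, g=7→34, g=7→34, y=25→88.

31-58-34-34-88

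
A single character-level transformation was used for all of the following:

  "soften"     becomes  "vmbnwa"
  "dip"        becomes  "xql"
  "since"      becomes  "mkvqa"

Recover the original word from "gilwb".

The output letters match the input read backwards, each shifted +8: soften reversed is netfos. Read the word backwards and shift each letter +8.
Reversing it on gilwb: shift back: g−8=y, i−8=a, l−8=d, w−8=o, b−8=t → yadot; then reverse → today.

today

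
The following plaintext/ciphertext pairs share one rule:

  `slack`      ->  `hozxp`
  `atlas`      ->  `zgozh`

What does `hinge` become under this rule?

Each pair mirrors across the alphabet (s↔h, l↔o, a↔z): positions sum to 25. This is the alphabet-reversal cipher (Atbash): a becomes z, b becomes y, etc.
Applying it to hinge: h↔s, i↔r, n↔m, g↔t, e↔v.

srmtv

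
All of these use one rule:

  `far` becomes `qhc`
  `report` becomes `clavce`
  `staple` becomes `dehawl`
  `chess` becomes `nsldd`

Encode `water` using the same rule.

hhelc

Two shifts are in play — +7 for a/e/i/o/u, +11 for every other letter.
On water: w(cons)+11=h, a(vowel)+7=h, t(cons)+11=e, e(vowel)+7=l, r(cons)+11=c.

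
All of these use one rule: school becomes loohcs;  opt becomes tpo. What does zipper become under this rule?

The output letters match the input read backwards: school reversed is loohcs. The word is simply reversed.
On zipper: reverse → reppiz.

reppiz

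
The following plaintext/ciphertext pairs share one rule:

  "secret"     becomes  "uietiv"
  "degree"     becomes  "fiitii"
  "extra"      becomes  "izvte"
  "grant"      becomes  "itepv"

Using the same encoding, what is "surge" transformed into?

uytii

The shift depends on letter class: consonant s→u is +2, but vowel e→i is +4. Two shifts are in play — +4 for a/e/i/o/u, +2 for every other letter.
For surge: s(cons)+2=u, u(vowel)+4=y, r(cons)+2=t, g(cons)+2=i, e(vowel)+4=i.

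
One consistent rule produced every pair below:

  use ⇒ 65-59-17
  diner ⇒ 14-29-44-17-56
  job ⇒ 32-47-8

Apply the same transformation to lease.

38-17-5-59-17

With a=1..z=26, the number is 3·pos + 2.
On lease: l=12→38, e=5→17, a=1→5, s=19→59, e=5→17.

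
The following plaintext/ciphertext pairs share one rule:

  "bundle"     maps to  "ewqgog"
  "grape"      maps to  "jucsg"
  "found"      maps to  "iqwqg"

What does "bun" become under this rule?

Vowels shift forward by 2 and consonants shift forward by 3.
On bun: b(cons)+3=e, u(vowel)+2=w, n(cons)+3=q.

ewq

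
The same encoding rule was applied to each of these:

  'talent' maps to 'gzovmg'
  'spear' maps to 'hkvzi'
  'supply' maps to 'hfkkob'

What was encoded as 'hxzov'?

scale

This is the alphabet-reversal cipher (Atbash): a becomes z, b becomes y, etc.
Decoding hxzov: h↔s, x↔c, z↔a, o↔l, v↔e.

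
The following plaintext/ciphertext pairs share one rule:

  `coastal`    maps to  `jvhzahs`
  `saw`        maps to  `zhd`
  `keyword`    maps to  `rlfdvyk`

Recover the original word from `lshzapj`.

elastic

Compare letters: c→j is +7, o→v is +7, a→h is +7 — a constant shift. It's a constant shift of +7 (ROT7).
Undoing it on lshzapj: l−7=e, s−7=l, h−7=a, z−7=s, a−7=t, p−7=i, j−7=c.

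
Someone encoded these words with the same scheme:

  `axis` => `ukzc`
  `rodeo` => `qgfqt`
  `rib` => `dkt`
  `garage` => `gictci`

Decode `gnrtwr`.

The output letters match the input read backwards, each shifted +2: axis reversed is sixa. The word is reversed, then every letter is shifted forward by 2.
Undoing it on gnrtwr: shift back: g−2=e, n−2=l, r−2=p, t−2=r, w−2=u, r−2=p → elprup; then reverse → purple.

purple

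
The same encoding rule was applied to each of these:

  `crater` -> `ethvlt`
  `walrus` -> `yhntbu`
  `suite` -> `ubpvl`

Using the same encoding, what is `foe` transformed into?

The shift depends on letter class: consonant c→e is +2, but vowel a→h is +7. The rule splits by letter class: vowels +7, consonants +2.
For foe: f(cons)+2=h, o(vowel)+7=v, e(vowel)+7=l.

hvl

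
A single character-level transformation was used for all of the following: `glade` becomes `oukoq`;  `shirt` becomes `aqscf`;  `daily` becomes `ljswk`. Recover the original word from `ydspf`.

Each letter shifts forward by (position + 8), i.e. 8, 9, 10, … — the shift grows by one for each successive letter.
Undoing it on ydspf: y−8=q, d−9=u, s−10=i, p−11=e, f−12=t.

quiet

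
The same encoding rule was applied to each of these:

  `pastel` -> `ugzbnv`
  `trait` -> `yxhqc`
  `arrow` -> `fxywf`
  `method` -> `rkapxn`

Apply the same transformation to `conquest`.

huuydodf

In pastel: p→u is +5, a→g is +6, s→z is +7, t→b is +8 — the shift increases by 1 each position. Each letter shifts forward by (position + 5), i.e. 5, 6, 7, … — the shift grows by one for each successive letter.
On conquest: c+5=h, o+6=u, n+7=u, q+8=y, u+9=d, e+10=o, s+11=d, t+12=f.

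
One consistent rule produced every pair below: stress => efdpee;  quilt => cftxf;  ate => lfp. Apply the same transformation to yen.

The shift depends on letter class: consonant s→e is +12, but vowel e→p is +11. The rule splits by letter class: vowels +11, consonants +12.
On yen: y(cons)+12=k, e(vowel)+11=p, n(cons)+12=z.

kpz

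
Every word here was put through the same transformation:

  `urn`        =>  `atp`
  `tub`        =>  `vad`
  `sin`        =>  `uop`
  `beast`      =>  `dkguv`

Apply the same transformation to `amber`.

godkt

Two shifts are in play — +6 for a/e/i/o/u, +2 for every other letter.
For amber: a(vowel)+6=g, m(cons)+2=o, b(cons)+2=d, e(vowel)+6=k, r(cons)+2=t.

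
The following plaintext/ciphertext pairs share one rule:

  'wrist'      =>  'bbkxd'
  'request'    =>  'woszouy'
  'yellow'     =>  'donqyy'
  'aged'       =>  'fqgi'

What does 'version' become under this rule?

Shifts by position in wrist: pos 0: w→b (+5), pos 1: r→b (+10), pos 2: i→k (+2), pos 3: s→x (+5), pos 4: t→d (+10) — repeating every 3. It's a Vigenère-style cipher with numeric key [5,10,2]: position i shifts by key[i mod 3].
On version: v+5=a, e+10=o, r+2=t, s+5=x, i+10=s, o+2=q, n+5=s.

aotxsqs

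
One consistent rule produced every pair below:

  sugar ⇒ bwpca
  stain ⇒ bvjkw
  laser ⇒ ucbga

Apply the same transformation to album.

jnkwv

Shifts by position in sugar: pos 0: s→b (+9), pos 1: u→w (+2), pos 2: g→p (+9), pos 3: a→c (+2) — repeating every 2. It's a Vigenère-style cipher with numeric key [9,2]: position i shifts by key[i mod 2].
For album: a+9=j, l+2=n, b+9=k, u+2=w, m+9=v.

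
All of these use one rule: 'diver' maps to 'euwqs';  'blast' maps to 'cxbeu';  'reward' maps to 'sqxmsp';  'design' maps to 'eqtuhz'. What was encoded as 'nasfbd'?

mortar

Shifts by position in diver: pos 0: d→e (+1), pos 1: i→u (+12), pos 2: v→w (+1), pos 3: e→q (+12) — repeating every 2. A repeating key of period 2 is used — shifts +1, +12 over and over.
Reversing it on nasfbd: n−1=m, a−12=o, s−1=r, f−12=t, b−1=a, d−12=r.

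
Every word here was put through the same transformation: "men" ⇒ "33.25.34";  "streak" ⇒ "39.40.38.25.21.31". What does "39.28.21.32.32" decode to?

m is letter #13 and maps to 33: an offset of 20. The number is (letter's place in the alphabet, a=1) + 20.
Undoing it on 39.28.21.32.32: 39→(39−20)÷1=19=s, 28→(28−20)÷1=8=h, 21→(21−20)÷1=1=a, 32→(32−20)÷1=12=l, 32→(32−20)÷1=12=l.

shall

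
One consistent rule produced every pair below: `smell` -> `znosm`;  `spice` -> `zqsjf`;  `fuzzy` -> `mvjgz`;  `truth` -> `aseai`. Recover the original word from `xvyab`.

quota

Shifts by position in smell: pos 0: s→z (+7), pos 1: m→n (+1), pos 2: e→o (+10), pos 3: l→s (+7), pos 4: l→m (+1) — repeating every 3. It's a Vigenère-style cipher with numeric key [7,1,10]: position i shifts by key[i mod 3].
Reversing it on xvyab: x−7=q, v−1=u, y−10=o, a−7=t, b−1=a.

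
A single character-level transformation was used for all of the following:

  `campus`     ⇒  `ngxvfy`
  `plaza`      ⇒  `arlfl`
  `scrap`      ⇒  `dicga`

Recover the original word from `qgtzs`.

Shifts by position in campus: pos 0: c→n (+11), pos 1: a→g (+6), pos 2: m→x (+11), pos 3: p→v (+6) — repeating every 2. A repeating key of period 2 is used — shifts +11, +6 over and over.
Reversing it on qgtzs: q−11=f, g−6=a, t−11=i, z−6=t, s−11=h.

faith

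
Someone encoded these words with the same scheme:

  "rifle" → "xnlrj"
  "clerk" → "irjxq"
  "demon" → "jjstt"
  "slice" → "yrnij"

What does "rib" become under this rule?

The shift depends on letter class: consonant r→x is +6, but vowel i→n is +5. Two shifts are in play — +5 for a/e/i/o/u, +6 for every other letter.
On rib: r(cons)+6=x, i(vowel)+5=n, b(cons)+6=h.

xnh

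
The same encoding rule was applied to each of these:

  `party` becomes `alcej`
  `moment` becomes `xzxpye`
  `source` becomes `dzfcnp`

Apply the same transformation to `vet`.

gpe

Every letter moves 11 places later in the alphabet, wrapping around z→a.
Applying it to vet: v+11=g, e+11=p, t+11=e.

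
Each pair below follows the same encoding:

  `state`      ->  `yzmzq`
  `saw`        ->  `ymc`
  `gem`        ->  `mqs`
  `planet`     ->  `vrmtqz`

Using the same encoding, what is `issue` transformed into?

uyygq

The shift depends on letter class: consonant s→y is +6, but vowel a→m is +12. The rule splits by letter class: vowels +12, consonants +6.
Applying it to issue: i(vowel)+12=u, s(cons)+6=y, s(cons)+6=y, u(vowel)+12=g, e(vowel)+12=q.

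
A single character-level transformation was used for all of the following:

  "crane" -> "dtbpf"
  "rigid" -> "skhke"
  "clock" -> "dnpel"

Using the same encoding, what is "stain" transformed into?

Shifts by position in crane: pos 0: c→d (+1), pos 1: r→t (+2), pos 2: a→b (+1), pos 3: n→p (+2) — repeating every 2. It's a Vigenère-style cipher with numeric key [1,2]: position i shifts by key[i mod 2].
On stain: s+1=t, t+2=v, a+1=b, i+2=k, n+1=o.

tvbko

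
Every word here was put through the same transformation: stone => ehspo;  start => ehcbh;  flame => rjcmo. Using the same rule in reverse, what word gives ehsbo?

store

s(18)→e(4) and t(19)→h(7) fit y≡3x+2 (mod 26); the inverse of 3 mod 26 is 9. This is an affine cipher: with a=0,…,z=25, each position x becomes (3x+2) mod 26.
Undoing it on ehsbo: e(4)→9·(4−2)≡18=s; h(7)→9·(7−2)≡19=t; s(18)→9·(18−2)≡14=o; b(1)→9·(1−2)≡17=r; o(14)→9·(14−2)≡4=e (all mod 26).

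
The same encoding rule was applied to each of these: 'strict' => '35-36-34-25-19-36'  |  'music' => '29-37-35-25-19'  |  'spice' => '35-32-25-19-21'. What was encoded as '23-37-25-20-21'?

Each letter is replaced by its alphabet position (a=1..z=26) + 16.
Undoing it on 23-37-25-20-21: 23→(23−16)÷1=7=g, 37→(37−16)÷1=21=u, 25→(25−16)÷1=9=i, 20→(20−16)÷1=4=d, 21→(21−16)÷1=5=e.

guide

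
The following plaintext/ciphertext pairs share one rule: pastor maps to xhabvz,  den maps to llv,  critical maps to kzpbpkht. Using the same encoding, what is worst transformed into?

evzab

The shift depends on letter class: consonant p→x is +8, but vowel a→h is +7. The rule splits by letter class: vowels +7, consonants +8.
On worst: w(cons)+8=e, o(vowel)+7=v, r(cons)+8=z, s(cons)+8=a, t(cons)+8=b.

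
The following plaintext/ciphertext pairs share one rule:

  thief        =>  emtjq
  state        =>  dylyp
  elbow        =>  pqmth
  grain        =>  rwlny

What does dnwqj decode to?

The shifts repeat in a cycle of length 2: positions 0,1,… shift by +11, +5, then the pattern repeats.
Decoding dnwqj: d−11=s, n−5=i, w−11=l, q−5=l, j−11=y.

silly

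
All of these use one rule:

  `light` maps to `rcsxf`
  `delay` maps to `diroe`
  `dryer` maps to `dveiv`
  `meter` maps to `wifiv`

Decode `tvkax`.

This is an affine cipher: with a=0,…,z=25, each position x becomes (5x+14) mod 26.
Decoding tvkax: t(19)→21·(19−14)≡1=b; v(21)→21·(21−14)≡17=r; k(10)→21·(10−14)≡20=u; a(0)→21·(0−14)≡18=s; x(23)→21·(23−14)≡7=h (all mod 26).

brush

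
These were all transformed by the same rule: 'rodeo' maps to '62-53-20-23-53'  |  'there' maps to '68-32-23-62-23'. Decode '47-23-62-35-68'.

The formula is n = 3×(alphabet index, a=1) + 8.
Undoing it on 47-23-62-35-68: 47→(47−8)÷3=13=m, 23→(23−8)÷3=5=e, 62→(62−8)÷3=18=r, 35→(35−8)÷3=9=i, 68→(68−8)÷3=20=t.

merit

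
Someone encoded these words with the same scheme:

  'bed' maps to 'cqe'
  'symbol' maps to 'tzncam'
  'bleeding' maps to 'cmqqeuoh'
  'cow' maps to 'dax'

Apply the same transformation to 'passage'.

qmttmhq

Two shifts are in play — +12 for a/e/i/o/u, +1 for every other letter.
On passage: p(cons)+1=q, a(vowel)+12=m, s(cons)+1=t, s(cons)+1=t, a(vowel)+12=m, g(cons)+1=h, e(vowel)+12=q.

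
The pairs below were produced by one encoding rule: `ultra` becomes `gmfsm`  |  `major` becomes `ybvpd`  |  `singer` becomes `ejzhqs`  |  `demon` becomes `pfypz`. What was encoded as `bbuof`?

A repeating key of period 2 is used — shifts +12, +1 over and over.
Undoing it on bbuof: b−12=p, b−1=a, u−12=i, o−1=n, f−12=t.

paint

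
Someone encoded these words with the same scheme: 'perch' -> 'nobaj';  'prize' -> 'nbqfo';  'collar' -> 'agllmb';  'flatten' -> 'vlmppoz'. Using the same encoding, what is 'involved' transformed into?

qzdgldoh

p(15)→n(13) and e(4)→o(14) fit y≡7x+12 (mod 26); the inverse of 7 mod 26 is 15. This is an affine cipher: with a=0,…,z=25, each position x becomes (7x+12) mod 26.
For involved: i(8)→7·8+12≡16=q; n(13)→7·13+12≡25=z; v(21)→7·21+12≡3=d; o(14)→7·14+12≡6=g; l(11)→7·11+12≡11=l; v(21)→7·21+12≡3=d; e(4)→7·4+12≡14=o; d(3)→7·3+12≡7=h (all mod 26).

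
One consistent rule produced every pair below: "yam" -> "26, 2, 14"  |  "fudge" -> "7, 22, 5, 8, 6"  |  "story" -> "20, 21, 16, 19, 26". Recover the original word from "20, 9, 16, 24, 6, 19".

y is letter #25 and maps to 26: an offset of 1. Each letter is replaced by its alphabet position (a=1..z=26) + 1.
Undoing it on 20, 9, 16, 24, 6, 19: 20→(20−1)÷1=19=s, 9→(9−1)÷1=8=h, 16→(16−1)÷1=15=o, 24→(24−1)÷1=23=w, 6→(6−1)÷1=5=e, 19→(19−1)÷1=18=r.

shower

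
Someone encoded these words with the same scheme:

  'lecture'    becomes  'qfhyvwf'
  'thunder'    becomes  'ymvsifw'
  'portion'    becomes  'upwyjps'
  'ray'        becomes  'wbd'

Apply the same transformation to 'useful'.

The rule splits by letter class: vowels +1, consonants +5.
For useful: u(vowel)+1=v, s(cons)+5=x, e(vowel)+1=f, f(cons)+5=k, u(vowel)+1=v, l(cons)+5=q.

vxfkvq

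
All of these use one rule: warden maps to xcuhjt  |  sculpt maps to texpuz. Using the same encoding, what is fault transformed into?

In warden: w→x is +1, a→c is +2, r→u is +3, d→h is +4 — the shift increases by 1 each position. Letter i (0-indexed) is shifted by i+1, so successive shifts are 1, 2, 3, ….
On fault: f+1=g, a+2=c, u+3=x, l+4=p, t+5=y.

gcxpy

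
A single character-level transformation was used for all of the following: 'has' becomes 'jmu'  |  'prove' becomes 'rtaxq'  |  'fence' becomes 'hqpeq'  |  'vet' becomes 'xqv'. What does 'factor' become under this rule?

Two shifts are in play — +12 for a/e/i/o/u, +2 for every other letter.
For factor: f(cons)+2=h, a(vowel)+12=m, c(cons)+2=e, t(cons)+2=v, o(vowel)+12=a, r(cons)+2=t.

hmevat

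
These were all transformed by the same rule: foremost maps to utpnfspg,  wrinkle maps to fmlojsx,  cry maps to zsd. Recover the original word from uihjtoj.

insight

Read the word backwards and shift each letter +1.
Undoing it on uihjtoj: shift back: u−1=t, i−1=h, h−1=g, j−1=i, t−1=s, o−1=n, j−1=i → thgisni; then reverse → insight.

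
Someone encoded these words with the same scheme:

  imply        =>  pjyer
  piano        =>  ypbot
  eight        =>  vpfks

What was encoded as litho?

crown

i(8)→p(15) and m(12)→j(9) fit y≡5x+1 (mod 26); the inverse of 5 mod 26 is 21. Each letter's alphabet position (a=0..z=25) is mapped through 5·x+1 mod 26 — an affine cipher.
Undoing it on litho: l(11)→21·(11−1)≡2=c; i(8)→21·(8−1)≡17=r; t(19)→21·(19−1)≡14=o; h(7)→21·(7−1)≡22=w; o(14)→21·(14−1)≡13=n (all mod 26).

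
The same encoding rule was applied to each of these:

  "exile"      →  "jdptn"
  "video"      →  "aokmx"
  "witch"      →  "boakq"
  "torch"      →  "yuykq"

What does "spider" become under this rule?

xvplnb

In exile: e→j is +5, x→d is +6, i→p is +7, l→t is +8 — the shift increases by 1 each position. Each letter shifts forward by (position + 5), i.e. 5, 6, 7, … — the shift grows by one for each successive letter.
Applying it to spider: s+5=x, p+6=v, i+7=p, d+8=l, e+9=n, r+10=b.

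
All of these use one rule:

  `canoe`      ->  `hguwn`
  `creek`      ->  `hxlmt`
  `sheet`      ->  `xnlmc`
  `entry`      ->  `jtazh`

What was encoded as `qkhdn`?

Letter i (0-indexed) is shifted by i+5, so successive shifts are 5, 6, 7, ….
Reversing it on qkhdn: q−5=l, k−6=e, h−7=a, d−8=v, n−9=e.

leave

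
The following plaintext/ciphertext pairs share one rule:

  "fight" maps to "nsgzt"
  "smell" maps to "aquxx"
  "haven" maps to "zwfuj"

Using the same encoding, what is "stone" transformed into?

atcju

f(5)→n(13) and i(8)→s(18) fit y≡19x+22 (mod 26); the inverse of 19 mod 26 is 11. Treating letters as 0–25, the rule is x ↦ 19x + 22 (mod 26).
On stone: s(18)→19·18+22≡0=a; t(19)→19·19+22≡19=t; o(14)→19·14+22≡2=c; n(13)→19·13+22≡9=j; e(4)→19·4+22≡20=u (all mod 26).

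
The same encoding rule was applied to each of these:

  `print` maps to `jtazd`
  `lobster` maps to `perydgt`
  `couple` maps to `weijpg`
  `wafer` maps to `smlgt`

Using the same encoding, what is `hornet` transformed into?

p(15)→j(9) and r(17)→t(19) fit y≡5x+12 (mod 26); the inverse of 5 mod 26 is 21. Each letter's alphabet position (a=0..z=25) is mapped through 5·x+12 mod 26 — an affine cipher.
Applying it to hornet: h(7)→5·7+12≡21=v; o(14)→5·14+12≡4=e; r(17)→5·17+12≡19=t; n(13)→5·13+12≡25=z; e(4)→5·4+12≡6=g; t(19)→5·19+12≡3=d (all mod 26).

vetzgd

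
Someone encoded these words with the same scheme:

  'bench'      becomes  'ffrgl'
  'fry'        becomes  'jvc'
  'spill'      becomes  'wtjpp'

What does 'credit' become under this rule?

gvfhjx

The shift depends on letter class: consonant b→f is +4, but vowel e→f is +1. Vowels shift forward by 1 and consonants shift forward by 4.
On credit: c(cons)+4=g, r(cons)+4=v, e(vowel)+1=f, d(cons)+4=h, i(vowel)+1=j, t(cons)+4=x.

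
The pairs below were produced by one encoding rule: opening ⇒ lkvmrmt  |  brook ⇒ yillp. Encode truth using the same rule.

gifgs

Each pair mirrors across the alphabet (o↔l, p↔k, e↔v): positions sum to 25. Each letter is replaced by its mirror in the alphabet: a↔z, b↔y, c↔x, and so on (the Atbash cipher).
Applying it to truth: t↔g, r↔i, u↔f, t↔g, h↔s.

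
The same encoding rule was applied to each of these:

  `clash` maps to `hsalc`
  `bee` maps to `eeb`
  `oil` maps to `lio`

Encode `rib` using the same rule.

The output letters match the input read backwards: clash reversed is hsalc. It's just the letters in reverse order.
For rib: reverse → bir.

bir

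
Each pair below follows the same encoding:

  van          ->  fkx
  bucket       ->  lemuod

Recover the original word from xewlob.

number

It's a constant shift of +10 (ROT10).
Undoing it on xewlob: x−10=n, e−10=u, w−10=m, l−10=b, o−10=e, b−10=r.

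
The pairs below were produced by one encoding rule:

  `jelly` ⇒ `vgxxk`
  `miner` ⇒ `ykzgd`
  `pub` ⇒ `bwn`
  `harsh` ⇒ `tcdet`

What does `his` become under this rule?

The rule splits by letter class: vowels +2, consonants +12.
Applying it to his: h(cons)+12=t, i(vowel)+2=k, s(cons)+12=e.

tke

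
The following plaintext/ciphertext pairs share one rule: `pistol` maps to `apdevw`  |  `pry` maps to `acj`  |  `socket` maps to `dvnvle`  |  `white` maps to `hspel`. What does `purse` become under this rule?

Two shifts are in play — +7 for a/e/i/o/u, +11 for every other letter.
On purse: p(cons)+11=a, u(vowel)+7=b, r(cons)+11=c, s(cons)+11=d, e(vowel)+7=l.

abcdl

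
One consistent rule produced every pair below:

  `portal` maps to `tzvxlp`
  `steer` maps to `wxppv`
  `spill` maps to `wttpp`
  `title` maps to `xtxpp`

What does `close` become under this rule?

The shift depends on letter class: consonant p→t is +4, but vowel o→z is +11. The rule splits by letter class: vowels +11, consonants +4.
Applying it to close: c(cons)+4=g, l(cons)+4=p, o(vowel)+11=z, s(cons)+4=w, e(vowel)+11=p.

gpzwp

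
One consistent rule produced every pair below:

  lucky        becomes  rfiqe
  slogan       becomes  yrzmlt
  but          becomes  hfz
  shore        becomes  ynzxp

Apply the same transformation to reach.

xplin

The shift depends on letter class: consonant l→r is +6, but vowel u→f is +11. Vowels shift forward by 11 and consonants shift forward by 6.
On reach: r(cons)+6=x, e(vowel)+11=p, a(vowel)+11=l, c(cons)+6=i, h(cons)+6=n.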